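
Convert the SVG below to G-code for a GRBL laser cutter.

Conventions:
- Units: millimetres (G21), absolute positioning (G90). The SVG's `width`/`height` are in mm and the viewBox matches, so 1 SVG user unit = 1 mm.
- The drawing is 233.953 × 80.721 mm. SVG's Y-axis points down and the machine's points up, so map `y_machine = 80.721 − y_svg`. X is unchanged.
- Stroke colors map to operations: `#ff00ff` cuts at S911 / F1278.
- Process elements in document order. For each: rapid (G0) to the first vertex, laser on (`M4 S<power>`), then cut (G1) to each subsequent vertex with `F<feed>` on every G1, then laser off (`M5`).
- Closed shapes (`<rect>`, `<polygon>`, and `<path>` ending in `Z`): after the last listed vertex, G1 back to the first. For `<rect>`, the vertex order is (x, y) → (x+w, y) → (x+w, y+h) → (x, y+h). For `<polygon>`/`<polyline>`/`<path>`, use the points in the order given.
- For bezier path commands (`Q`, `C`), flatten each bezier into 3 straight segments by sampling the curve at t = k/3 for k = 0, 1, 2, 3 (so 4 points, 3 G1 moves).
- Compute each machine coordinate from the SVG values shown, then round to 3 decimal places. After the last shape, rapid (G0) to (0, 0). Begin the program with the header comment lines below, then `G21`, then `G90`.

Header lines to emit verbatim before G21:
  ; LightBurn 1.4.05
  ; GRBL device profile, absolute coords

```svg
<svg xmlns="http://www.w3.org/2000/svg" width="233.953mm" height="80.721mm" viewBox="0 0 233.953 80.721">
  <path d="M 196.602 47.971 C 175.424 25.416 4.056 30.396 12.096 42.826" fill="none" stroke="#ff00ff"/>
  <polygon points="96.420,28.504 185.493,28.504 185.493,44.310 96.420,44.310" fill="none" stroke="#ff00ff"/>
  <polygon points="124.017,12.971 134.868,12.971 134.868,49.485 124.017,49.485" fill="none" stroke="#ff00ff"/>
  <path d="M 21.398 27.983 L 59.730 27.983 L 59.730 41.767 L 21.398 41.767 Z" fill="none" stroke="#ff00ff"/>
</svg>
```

; LightBurn 1.4.05
; GRBL device profile, absolute coords
G21
G90
G0 X196.602 Y32.750
M4 S911
G1 X137.568 Y46.871 F1278
G1 X51.651 Y47.098 F1278
G1 X12.096 Y37.895 F1278
M5
G0 X96.420 Y52.217
M4 S911
G1 X185.493 Y52.217 F1278
G1 X185.493 Y36.411 F1278
G1 X96.420 Y36.411 F1278
G1 X96.420 Y52.217 F1278
M5
G0 X124.017 Y67.750
M4 S911
G1 X134.868 Y67.750 F1278
G1 X134.868 Y31.236 F1278
G1 X124.017 Y31.236 F1278
G1 X124.017 Y67.750 F1278
M5
G0 X21.398 Y52.738
M4 S911
G1 X59.730 Y52.738 F1278
G1 X59.730 Y38.954 F1278
G1 X21.398 Y38.954 F1278
G1 X21.398 Y52.738 F1278
M5
G0 X0.000 Y0.000

Since the viewBox matches the mm dimensions, user units are millimetres directly. The only transform is the Y-flip y_m = 80.721 − y_svg.

Shape 1 is a cubic bezier drawn with `<path>`. Its stroke #ff00ff means cut at S911, F1278. After flipping Y the toolpath is (196.602,32.750) → (137.568,46.871) → (51.651,47.098) → (12.096,37.895).

Shape 2 is a rectangle drawn with `<polygon>`. Its stroke #ff00ff means cut at S911, F1278. After flipping Y the toolpath is (96.420,52.217) → (185.493,52.217) → (185.493,36.411) → (96.420,36.411) → (96.420,52.217), returning to the start.

Shape 3 is a rectangle drawn with `<polygon>`. Its stroke #ff00ff means cut at S911, F1278. After flipping Y the toolpath is (124.017,67.750) → (134.868,67.750) → (134.868,31.236) → (124.017,31.236) → (124.017,67.750), returning to the start.

Shape 4 is a rectangle drawn with `<path>`. Its stroke #ff00ff means cut at S911, F1278. After flipping Y the toolpath is (21.398,52.738) → (59.730,52.738) → (59.730,38.954) → (21.398,38.954) → (21.398,52.738), returning to the start.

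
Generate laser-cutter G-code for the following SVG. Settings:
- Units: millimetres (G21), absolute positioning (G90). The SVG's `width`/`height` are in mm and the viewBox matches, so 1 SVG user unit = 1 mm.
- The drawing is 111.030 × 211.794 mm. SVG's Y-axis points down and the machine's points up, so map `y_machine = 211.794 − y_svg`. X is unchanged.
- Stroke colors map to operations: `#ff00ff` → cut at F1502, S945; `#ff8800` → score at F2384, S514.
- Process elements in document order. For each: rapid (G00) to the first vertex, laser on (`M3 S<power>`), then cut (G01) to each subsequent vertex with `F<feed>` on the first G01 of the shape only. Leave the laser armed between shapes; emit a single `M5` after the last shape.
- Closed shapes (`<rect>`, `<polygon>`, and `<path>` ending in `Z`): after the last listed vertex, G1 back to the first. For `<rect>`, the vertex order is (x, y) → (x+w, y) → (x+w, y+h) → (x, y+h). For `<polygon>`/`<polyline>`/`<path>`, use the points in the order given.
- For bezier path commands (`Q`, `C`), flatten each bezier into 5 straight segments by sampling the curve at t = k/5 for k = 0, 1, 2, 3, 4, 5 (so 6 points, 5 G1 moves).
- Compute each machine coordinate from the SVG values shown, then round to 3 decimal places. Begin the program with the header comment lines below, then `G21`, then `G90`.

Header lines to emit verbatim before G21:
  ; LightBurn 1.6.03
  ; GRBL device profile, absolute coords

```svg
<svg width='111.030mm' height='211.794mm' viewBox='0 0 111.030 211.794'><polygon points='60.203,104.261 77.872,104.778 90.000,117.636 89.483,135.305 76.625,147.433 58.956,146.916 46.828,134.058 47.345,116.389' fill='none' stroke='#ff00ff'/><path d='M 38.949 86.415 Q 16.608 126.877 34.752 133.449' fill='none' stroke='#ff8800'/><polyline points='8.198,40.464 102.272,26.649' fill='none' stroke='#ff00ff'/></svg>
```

viewBox `0 0 111.030 211.794` with mm width/height → 1 unit = 1 mm. Flip: y_m = 211.794 − y_svg.

**Shape 1** — `<polygon>` regular polygon, stroke `#ff00ff` → cut (S945, F1502). Machine vertices: (60.203,107.533) → (77.872,107.016) → (90.000,94.158) → (89.483,76.489) → (76.625,64.361) → (58.956,64.878) → (46.828,77.736) → (47.345,95.405) → (60.203,107.533). Closed: final G1 returns to the first vertex.

**Shape 2** — `<path>` quadratic bezier, stroke `#ff8800` → score (S514, F2384). Control points (SVG): P0=(38.949,86.415), P1=(16.608,126.877), P2=(34.752,133.449); sampled at t=k/5. Machine vertices: (38.949,125.379) → (31.632,110.550) → (27.554,98.432) → (26.714,89.025) → (29.114,82.329) → (34.752,78.345). Open path.

**Shape 3** — `<polyline>` line segment, stroke `#ff00ff` → cut (S945, F1502). Machine vertices: (8.198,171.330) → (102.272,185.145). Open path.

; LightBurn 1.6.03
; GRBL device profile, absolute coords
G21
G90
G00 X60.203 Y107.533
M3 S945
G01 X77.872 Y107.016 F1502
G01 X90.000 Y94.158
G01 X89.483 Y76.489
G01 X76.625 Y64.361
G01 X58.956 Y64.878
G01 X46.828 Y77.736
G01 X47.345 Y95.405
G01 X60.203 Y107.533
G00 X38.949 Y125.379
M3 S514
G01 X31.632 Y110.550 F2384
G01 X27.554 Y98.432
G01 X26.714 Y89.025
G01 X29.114 Y82.329
G01 X34.752 Y78.345
G00 X8.198 Y171.330
M3 S945
G01 X102.272 Y185.145 F1502
M5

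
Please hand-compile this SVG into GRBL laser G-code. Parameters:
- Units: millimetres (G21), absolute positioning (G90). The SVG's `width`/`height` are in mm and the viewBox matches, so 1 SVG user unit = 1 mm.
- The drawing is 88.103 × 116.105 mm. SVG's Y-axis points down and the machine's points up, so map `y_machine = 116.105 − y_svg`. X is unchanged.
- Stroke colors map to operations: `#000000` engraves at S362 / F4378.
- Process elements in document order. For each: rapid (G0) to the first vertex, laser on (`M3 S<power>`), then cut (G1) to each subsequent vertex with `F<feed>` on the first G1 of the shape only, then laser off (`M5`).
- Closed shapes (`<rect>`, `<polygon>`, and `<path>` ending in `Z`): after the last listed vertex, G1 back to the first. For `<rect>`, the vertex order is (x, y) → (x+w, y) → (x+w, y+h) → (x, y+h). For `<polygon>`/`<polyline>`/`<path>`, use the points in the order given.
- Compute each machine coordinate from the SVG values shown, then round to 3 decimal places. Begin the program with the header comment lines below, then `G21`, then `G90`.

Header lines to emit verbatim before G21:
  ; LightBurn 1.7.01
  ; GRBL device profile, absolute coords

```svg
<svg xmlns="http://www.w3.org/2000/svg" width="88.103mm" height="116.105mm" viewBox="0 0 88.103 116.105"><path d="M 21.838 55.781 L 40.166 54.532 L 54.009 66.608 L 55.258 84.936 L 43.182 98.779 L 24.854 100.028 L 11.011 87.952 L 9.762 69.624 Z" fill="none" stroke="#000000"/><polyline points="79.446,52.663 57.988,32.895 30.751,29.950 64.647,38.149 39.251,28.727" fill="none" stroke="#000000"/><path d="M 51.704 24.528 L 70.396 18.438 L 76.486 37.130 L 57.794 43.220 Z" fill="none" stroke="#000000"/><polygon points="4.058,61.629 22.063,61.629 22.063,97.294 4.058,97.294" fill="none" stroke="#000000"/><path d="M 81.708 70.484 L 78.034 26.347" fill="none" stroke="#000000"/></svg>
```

Since the viewBox matches the mm dimensions, user units are millimetres directly. The only transform is the Y-flip y_m = 116.105 − y_svg.

Shape 1 is a regular polygon drawn with `<path>`. Its stroke #000000 means engrave at S362, F4378. After flipping Y the toolpath is (21.838,60.324) → (40.166,61.573) → (54.009,49.497) → (55.258,31.169) → (43.182,17.326) → (24.854,16.077) → (11.011,28.153) → (9.762,46.481) → (21.838,60.324), returning to the start.

Shape 2 is a open polyline drawn with `<polyline>`. Its stroke #000000 means engrave at S362, F4378. After flipping Y the toolpath is (79.446,63.442) → (57.988,83.210) → (30.751,86.155) → (64.647,77.956) → (39.251,87.378).

Shape 3 is a regular polygon drawn with `<path>`. Its stroke #000000 means engrave at S362, F4378. After flipping Y the toolpath is (51.704,91.577) → (70.396,97.667) → (76.486,78.975) → (57.794,72.885) → (51.704,91.577), returning to the start.

Shape 4 is a rectangle drawn with `<polygon>`. Its stroke #000000 means engrave at S362, F4378. After flipping Y the toolpath is (4.058,54.476) → (22.063,54.476) → (22.063,18.811) → (4.058,18.811) → (4.058,54.476), returning to the start.

Shape 5 is a line segment drawn with `<path>`. Its stroke #000000 means engrave at S362, F4378. After flipping Y the toolpath is (81.708,45.621) → (78.034,89.758).

; LightBurn 1.7.01
; GRBL device profile, absolute coords
G21
G90
G0 X21.838 Y60.324
M3 S362
G1 X40.166 Y61.573 F4378
G1 X54.009 Y49.497
G1 X55.258 Y31.169
G1 X43.182 Y17.326
G1 X24.854 Y16.077
G1 X11.011 Y28.153
G1 X9.762 Y46.481
G1 X21.838 Y60.324
M5
G0 X79.446 Y63.442
M3 S362
G1 X57.988 Y83.210 F4378
G1 X30.751 Y86.155
G1 X64.647 Y77.956
G1 X39.251 Y87.378
M5
G0 X51.704 Y91.577
M3 S362
G1 X70.396 Y97.667 F4378
G1 X76.486 Y78.975
G1 X57.794 Y72.885
G1 X51.704 Y91.577
M5
G0 X4.058 Y54.476
M3 S362
G1 X22.063 Y54.476 F4378
G1 X22.063 Y18.811
G1 X4.058 Y18.811
G1 X4.058 Y54.476
M5
G0 X81.708 Y45.621
M3 S362
G1 X78.034 Y89.758 F4378
M5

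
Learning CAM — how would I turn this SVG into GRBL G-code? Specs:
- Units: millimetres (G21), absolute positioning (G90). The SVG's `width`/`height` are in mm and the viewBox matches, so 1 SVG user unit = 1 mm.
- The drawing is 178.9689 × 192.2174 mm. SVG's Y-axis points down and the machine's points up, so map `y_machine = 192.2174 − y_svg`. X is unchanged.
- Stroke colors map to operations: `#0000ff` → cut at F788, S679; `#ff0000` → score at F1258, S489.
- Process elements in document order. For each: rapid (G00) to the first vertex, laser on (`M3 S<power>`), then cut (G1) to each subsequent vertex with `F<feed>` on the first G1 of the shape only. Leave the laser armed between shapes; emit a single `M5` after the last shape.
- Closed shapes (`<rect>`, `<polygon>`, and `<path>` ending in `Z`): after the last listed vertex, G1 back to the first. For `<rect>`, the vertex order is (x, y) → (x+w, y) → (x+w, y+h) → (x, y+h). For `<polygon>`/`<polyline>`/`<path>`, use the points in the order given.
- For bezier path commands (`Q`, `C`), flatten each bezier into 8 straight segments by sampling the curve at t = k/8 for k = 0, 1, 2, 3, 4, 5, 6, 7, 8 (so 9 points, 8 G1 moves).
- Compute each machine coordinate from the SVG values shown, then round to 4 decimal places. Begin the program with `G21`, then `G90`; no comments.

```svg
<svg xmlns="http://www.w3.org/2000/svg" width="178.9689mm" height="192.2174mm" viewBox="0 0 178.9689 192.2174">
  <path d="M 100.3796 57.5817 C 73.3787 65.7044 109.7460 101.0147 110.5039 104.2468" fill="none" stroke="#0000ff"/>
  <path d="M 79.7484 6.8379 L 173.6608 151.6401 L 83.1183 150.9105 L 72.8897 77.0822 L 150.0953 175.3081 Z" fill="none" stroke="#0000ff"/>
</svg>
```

viewBox `0 0 178.9689 192.2174` with mm width/height → 1 unit = 1 mm. Flip: y_m = 192.2174 − y_svg.

**Shape 1** — `<path>` cubic bezier, stroke `#0000ff` → cut (S679, F788). Control points (SVG): P0=(100.3796,57.5817), P1=(73.3787,65.7044), P2=(109.7460,101.0147), P3=(110.5039,104.2468); sampled at t=k/8. Machine vertices: (100.3796,134.6357) → (93.0313,130.4310) → (90.4639,124.3720) → (91.5175,117.1532) → (95.0322,109.4692) → (99.8481,102.0144) → (104.8052,95.4833) → (108.7438,90.5705) → (110.5039,87.9706). Open path.

**Shape 2** — `<path>` closed polygon, stroke `#0000ff` → cut (S679, F788). Machine vertices: (79.7484,185.3795) → (173.6608,40.5773) → (83.1183,41.3069) → (72.8897,115.1352) → (150.0953,16.9093) → (79.7484,185.3795). Closed: final G1 returns to the first vertex.

G21
G90
G00 X100.3796 Y134.6357
M3 S679
G1 X93.0313 Y130.4310 F788
G1 X90.4639 Y124.3720
G1 X91.5175 Y117.1532
G1 X95.0322 Y109.4692
G1 X99.8481 Y102.0144
G1 X104.8052 Y95.4833
G1 X108.7438 Y90.5705
G1 X110.5039 Y87.9706
G00 X79.7484 Y185.3795
M3 S679
G1 X173.6608 Y40.5773 F788
G1 X83.1183 Y41.3069
G1 X72.8897 Y115.1352
G1 X150.0953 Y16.9093
G1 X79.7484 Y185.3795
M5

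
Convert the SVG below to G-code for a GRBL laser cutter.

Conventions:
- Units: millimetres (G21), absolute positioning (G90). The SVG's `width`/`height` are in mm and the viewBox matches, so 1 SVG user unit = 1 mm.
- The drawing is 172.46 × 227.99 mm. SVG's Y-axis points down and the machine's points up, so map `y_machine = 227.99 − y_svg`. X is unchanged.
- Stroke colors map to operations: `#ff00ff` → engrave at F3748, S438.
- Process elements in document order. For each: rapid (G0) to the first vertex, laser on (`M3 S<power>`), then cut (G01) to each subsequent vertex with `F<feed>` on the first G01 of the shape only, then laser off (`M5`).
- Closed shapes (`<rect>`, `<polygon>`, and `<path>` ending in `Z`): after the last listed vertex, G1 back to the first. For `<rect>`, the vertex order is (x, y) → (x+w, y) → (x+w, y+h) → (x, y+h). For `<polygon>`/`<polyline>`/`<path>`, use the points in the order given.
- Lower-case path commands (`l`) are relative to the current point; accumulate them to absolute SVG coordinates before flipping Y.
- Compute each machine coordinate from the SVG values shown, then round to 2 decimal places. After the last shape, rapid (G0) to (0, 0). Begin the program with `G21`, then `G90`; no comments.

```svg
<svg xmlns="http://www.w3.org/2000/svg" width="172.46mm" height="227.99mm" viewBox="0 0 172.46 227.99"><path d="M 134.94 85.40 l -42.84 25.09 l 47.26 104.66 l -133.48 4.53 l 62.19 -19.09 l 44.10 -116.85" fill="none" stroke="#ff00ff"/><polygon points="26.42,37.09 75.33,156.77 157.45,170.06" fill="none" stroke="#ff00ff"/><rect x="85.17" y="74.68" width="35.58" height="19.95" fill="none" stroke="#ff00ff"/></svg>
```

1 u = 1 mm; y_m = 227.99 − y.

[1] `<path>` open polyline, #ff00ff→engrave S438 F3748: (134.94,142.59) → (92.10,117.50) → (139.36,12.84) → (5.88,8.31) → (68.07,27.40) → (112.17,144.25)

[2] `<polygon>` closed polygon, #ff00ff→engrave S438 F3748: (26.42,190.90) → (75.33,71.22) → (157.45,57.93) → (26.42,190.90) (closed)

[3] `<rect>` rectangle, #ff00ff→engrave S438 F3748: (85.17,153.31) → (120.75,153.31) → (120.75,133.36) → (85.17,133.36) → (85.17,153.31) (closed)

G21
G90
G0 X134.94 Y142.59
M3 S438
G01 X92.10 Y117.50 F3748
G01 X139.36 Y12.84
G01 X5.88 Y8.31
G01 X68.07 Y27.40
G01 X112.17 Y144.25
M5
G0 X26.42 Y190.90
M3 S438
G01 X75.33 Y71.22 F3748
G01 X157.45 Y57.93
G01 X26.42 Y190.90
M5
G0 X85.17 Y153.31
M3 S438
G01 X120.75 Y153.31 F3748
G01 X120.75 Y133.36
G01 X85.17 Y133.36
G01 X85.17 Y153.31
M5
G0 X0.00 Y0.00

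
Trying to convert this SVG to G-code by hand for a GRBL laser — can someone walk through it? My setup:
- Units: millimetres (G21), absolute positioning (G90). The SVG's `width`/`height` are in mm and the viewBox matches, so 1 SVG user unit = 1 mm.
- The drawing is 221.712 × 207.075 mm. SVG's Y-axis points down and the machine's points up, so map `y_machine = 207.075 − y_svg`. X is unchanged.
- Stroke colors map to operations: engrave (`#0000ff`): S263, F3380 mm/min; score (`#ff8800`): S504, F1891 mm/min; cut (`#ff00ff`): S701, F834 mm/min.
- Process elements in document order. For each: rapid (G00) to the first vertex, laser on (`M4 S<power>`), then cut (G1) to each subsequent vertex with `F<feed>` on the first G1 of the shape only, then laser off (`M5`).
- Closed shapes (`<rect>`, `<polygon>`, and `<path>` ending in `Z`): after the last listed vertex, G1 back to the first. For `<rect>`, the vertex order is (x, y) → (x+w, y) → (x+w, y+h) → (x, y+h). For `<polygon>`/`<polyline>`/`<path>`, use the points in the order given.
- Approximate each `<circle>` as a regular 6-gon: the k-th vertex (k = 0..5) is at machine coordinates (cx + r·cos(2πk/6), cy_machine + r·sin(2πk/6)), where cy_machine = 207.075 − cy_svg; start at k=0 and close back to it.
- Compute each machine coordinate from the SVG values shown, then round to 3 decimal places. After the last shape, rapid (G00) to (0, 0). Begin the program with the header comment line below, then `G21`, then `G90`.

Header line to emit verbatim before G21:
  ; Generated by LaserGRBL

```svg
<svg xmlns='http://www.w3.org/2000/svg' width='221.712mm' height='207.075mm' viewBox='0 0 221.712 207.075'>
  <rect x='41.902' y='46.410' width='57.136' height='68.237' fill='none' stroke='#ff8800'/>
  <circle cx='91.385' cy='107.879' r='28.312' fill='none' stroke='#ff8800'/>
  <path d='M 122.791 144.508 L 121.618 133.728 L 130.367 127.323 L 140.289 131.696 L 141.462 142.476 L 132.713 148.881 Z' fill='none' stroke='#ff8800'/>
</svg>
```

Since the viewBox matches the mm dimensions, user units are millimetres directly. The only transform is the Y-flip y_m = 207.075 − y_svg.

Shape 1 is a rectangle drawn with `<rect>`. Its stroke #ff8800 means score at S504, F1891. After flipping Y the toolpath is (41.902,160.665) → (99.038,160.665) → (99.038,92.428) → (41.902,92.428) → (41.902,160.665), returning to the start.

Shape 2 is a circle drawn with `<circle>`. Its stroke #ff8800 means score at S504, F1891. After flipping Y the toolpath is (119.697,99.196) → (105.541,123.715) → (77.229,123.715) → (63.073,99.196) → (77.229,74.677) → (105.541,74.677) → (119.697,99.196), returning to the start.

Shape 3 is a regular polygon drawn with `<path>`. Its stroke #ff8800 means score at S504, F1891. After flipping Y the toolpath is (122.791,62.567) → (121.618,73.347) → (130.367,79.752) → (140.289,75.379) → (141.462,64.599) → (132.713,58.194) → (122.791,62.567), returning to the start.

; Generated by LaserGRBL
G21
G90
G00 X41.902 Y160.665
M4 S504
G1 X99.038 Y160.665 F1891
G1 X99.038 Y92.428
G1 X41.902 Y92.428
G1 X41.902 Y160.665
M5
G00 X119.697 Y99.196
M4 S504
G1 X105.541 Y123.715 F1891
G1 X77.229 Y123.715
G1 X63.073 Y99.196
G1 X77.229 Y74.677
G1 X105.541 Y74.677
G1 X119.697 Y99.196
M5
G00 X122.791 Y62.567
M4 S504
G1 X121.618 Y73.347 F1891
G1 X130.367 Y79.752
G1 X140.289 Y75.379
G1 X141.462 Y64.599
G1 X132.713 Y58.194
G1 X122.791 Y62.567
M5
G00 X0.000 Y0.000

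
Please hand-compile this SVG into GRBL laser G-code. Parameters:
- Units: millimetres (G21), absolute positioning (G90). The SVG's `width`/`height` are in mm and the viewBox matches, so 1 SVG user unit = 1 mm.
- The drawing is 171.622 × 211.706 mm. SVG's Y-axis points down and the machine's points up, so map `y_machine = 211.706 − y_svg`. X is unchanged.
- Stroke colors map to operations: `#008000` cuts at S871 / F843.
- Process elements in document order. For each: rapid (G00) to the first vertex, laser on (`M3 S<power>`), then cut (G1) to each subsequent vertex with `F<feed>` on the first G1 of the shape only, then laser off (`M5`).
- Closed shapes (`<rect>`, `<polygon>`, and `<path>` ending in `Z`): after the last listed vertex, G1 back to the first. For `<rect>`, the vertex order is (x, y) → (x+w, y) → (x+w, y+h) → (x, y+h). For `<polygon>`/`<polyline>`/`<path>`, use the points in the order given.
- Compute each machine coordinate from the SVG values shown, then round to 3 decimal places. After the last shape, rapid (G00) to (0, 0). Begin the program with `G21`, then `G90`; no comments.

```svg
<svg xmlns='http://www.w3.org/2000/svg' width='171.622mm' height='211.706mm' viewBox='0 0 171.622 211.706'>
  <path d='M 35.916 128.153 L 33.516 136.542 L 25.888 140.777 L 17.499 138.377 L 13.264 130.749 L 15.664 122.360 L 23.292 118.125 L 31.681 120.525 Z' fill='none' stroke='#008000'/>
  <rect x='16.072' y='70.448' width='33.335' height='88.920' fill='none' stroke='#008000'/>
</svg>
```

Since the viewBox matches the mm dimensions, user units are millimetres directly. The only transform is the Y-flip y_m = 211.706 − y_svg.

Shape 1 is a regular polygon drawn with `<path>`. Its stroke #008000 means cut at S871, F843. After flipping Y the toolpath is (35.916,83.553) → (33.516,75.164) → (25.888,70.929) → (17.499,73.329) → (13.264,80.957) → (15.664,89.346) → (23.292,93.581) → (31.681,91.181) → (35.916,83.553), returning to the start.

Shape 2 is a rectangle drawn with `<rect>`. Its stroke #008000 means cut at S871, F843. After flipping Y the toolpath is (16.072,141.258) → (49.407,141.258) → (49.407,52.338) → (16.072,52.338) → (16.072,141.258), returning to the start.

G21
G90
G00 X35.916 Y83.553
M3 S871
G1 X33.516 Y75.164 F843
G1 X25.888 Y70.929
G1 X17.499 Y73.329
G1 X13.264 Y80.957
G1 X15.664 Y89.346
G1 X23.292 Y93.581
G1 X31.681 Y91.181
G1 X35.916 Y83.553
M5
G00 X16.072 Y141.258
M3 S871
G1 X49.407 Y141.258 F843
G1 X49.407 Y52.338
G1 X16.072 Y52.338
G1 X16.072 Y141.258
M5
G00 X0.000 Y0.000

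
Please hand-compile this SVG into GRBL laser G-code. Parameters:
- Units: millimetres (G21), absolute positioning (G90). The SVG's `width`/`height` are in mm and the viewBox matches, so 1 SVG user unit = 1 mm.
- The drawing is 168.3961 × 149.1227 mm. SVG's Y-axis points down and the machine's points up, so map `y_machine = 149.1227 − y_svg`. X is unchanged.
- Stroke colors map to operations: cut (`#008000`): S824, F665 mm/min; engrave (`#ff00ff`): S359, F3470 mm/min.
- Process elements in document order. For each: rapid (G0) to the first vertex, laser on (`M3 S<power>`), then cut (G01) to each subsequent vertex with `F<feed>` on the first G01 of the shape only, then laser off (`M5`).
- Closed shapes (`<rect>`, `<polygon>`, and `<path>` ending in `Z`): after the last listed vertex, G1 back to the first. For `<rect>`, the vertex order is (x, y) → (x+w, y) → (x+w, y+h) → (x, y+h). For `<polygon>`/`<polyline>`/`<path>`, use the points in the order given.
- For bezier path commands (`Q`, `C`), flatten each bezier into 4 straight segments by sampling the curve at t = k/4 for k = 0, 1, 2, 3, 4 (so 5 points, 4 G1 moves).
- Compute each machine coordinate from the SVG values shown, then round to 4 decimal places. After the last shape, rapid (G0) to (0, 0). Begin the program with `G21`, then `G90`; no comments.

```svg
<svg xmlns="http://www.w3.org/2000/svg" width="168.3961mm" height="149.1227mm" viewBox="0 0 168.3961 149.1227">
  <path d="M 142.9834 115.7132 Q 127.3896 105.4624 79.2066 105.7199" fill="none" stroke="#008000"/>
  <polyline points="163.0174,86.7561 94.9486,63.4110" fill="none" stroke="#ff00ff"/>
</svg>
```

1 u = 1 mm; y_m = 149.1227 − y.

[1] `<path>` quadratic bezier, #008000→cut S824 F665: (142.9834,33.4095) → (133.1497,37.8781) → (119.2423,41.0332) → (101.2613,42.8748) → (79.2066,43.4028)

[2] `<polyline>` line segment, #ff00ff→engrave S359 F3470: (163.0174,62.3666) → (94.9486,85.7117)

G21
G90
G0 X142.9834 Y33.4095
M3 S824
G01 X133.1497 Y37.8781 F665
G01 X119.2423 Y41.0332
G01 X101.2613 Y42.8748
G01 X79.2066 Y43.4028
M5
G0 X163.0174 Y62.3666
M3 S359
G01 X94.9486 Y85.7117 F3470
M5
G0 X0.0000 Y0.0000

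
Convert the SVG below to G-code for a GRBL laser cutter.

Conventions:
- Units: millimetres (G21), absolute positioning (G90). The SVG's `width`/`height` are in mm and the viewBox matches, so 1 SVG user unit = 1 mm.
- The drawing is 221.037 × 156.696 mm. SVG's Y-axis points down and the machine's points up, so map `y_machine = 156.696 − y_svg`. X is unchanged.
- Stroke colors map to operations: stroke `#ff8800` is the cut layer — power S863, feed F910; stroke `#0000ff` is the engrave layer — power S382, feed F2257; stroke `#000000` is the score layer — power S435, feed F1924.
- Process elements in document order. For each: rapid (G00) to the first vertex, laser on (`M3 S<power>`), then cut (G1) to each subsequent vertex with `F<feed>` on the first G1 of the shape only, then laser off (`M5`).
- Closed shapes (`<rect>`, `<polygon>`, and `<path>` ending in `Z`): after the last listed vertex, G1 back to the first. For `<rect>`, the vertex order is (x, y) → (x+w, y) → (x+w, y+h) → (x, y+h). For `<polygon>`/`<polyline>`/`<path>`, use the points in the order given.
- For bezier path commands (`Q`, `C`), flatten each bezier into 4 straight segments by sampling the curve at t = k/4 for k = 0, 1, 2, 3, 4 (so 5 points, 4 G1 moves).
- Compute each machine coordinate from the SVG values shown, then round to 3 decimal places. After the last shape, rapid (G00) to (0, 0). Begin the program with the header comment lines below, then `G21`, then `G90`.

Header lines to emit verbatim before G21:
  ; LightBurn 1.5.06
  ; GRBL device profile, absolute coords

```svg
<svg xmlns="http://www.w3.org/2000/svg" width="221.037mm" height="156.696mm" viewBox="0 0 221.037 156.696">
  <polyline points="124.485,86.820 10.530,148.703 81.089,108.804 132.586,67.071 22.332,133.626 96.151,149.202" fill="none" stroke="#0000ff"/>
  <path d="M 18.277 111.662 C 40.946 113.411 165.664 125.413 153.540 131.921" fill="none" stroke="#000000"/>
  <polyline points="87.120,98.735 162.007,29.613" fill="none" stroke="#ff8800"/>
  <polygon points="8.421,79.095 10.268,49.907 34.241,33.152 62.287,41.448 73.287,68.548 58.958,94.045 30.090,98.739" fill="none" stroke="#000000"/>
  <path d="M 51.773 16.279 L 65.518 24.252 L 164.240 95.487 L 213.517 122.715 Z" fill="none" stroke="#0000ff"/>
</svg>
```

; LightBurn 1.5.06
; GRBL device profile, absolute coords
G21
G90
G00 X124.485 Y69.876
M3 S382
G1 X10.530 Y7.993 F2257
G1 X81.089 Y47.892
G1 X132.586 Y89.625
G1 X22.332 Y23.070
G1 X96.151 Y7.494
M5
G00 X18.277 Y45.034
M3 S435
G1 X50.680 Y42.046 F1924
G1 X98.956 Y36.689
G1 X140.708 Y30.440
G1 X153.540 Y24.775
M5
G00 X87.120 Y57.961
M3 S863
G1 X162.007 Y127.083 F910
M5
G00 X8.421 Y77.601
M3 S435
G1 X10.268 Y106.789 F1924
G1 X34.241 Y123.544
G1 X62.287 Y115.248
G1 X73.287 Y88.148
G1 X58.958 Y62.651
G1 X30.090 Y57.957
G1 X8.421 Y77.601
M5
G00 X51.773 Y140.417
M3 S382
G1 X65.518 Y132.444 F2257
G1 X164.240 Y61.209
G1 X213.517 Y33.981
G1 X51.773 Y140.417
M5
G00 X0.000 Y0.000

Since the viewBox matches the mm dimensions, user units are millimetres directly. The only transform is the Y-flip y_m = 156.696 − y_svg.

Shape 1 is a open polyline drawn with `<polyline>`. Its stroke #0000ff means engrave at S382, F2257. After flipping Y the toolpath is (124.485,69.876) → (10.530,7.993) → (81.089,47.892) → (132.586,89.625) → (22.332,23.070) → (96.151,7.494).

Shape 2 is a cubic bezier drawn with `<path>`. Its stroke #000000 means score at S435, F1924. After flipping Y the toolpath is (18.277,45.034) → (50.680,42.046) → (98.956,36.689) → (140.708,30.440) → (153.540,24.775).

Shape 3 is a line segment drawn with `<polyline>`. Its stroke #ff8800 means cut at S863, F910. After flipping Y the toolpath is (87.120,57.961) → (162.007,127.083).

Shape 4 is a regular polygon drawn with `<polygon>`. Its stroke #000000 means score at S435, F1924. After flipping Y the toolpath is (8.421,77.601) → (10.268,106.789) → (34.241,123.544) → (62.287,115.248) → (73.287,88.148) → (58.958,62.651) → (30.090,57.957) → (8.421,77.601), returning to the start.

Shape 5 is a closed polygon drawn with `<path>`. Its stroke #0000ff means engrave at S382, F2257. After flipping Y the toolpath is (51.773,140.417) → (65.518,132.444) → (164.240,61.209) → (213.517,33.981) → (51.773,140.417), returning to the start.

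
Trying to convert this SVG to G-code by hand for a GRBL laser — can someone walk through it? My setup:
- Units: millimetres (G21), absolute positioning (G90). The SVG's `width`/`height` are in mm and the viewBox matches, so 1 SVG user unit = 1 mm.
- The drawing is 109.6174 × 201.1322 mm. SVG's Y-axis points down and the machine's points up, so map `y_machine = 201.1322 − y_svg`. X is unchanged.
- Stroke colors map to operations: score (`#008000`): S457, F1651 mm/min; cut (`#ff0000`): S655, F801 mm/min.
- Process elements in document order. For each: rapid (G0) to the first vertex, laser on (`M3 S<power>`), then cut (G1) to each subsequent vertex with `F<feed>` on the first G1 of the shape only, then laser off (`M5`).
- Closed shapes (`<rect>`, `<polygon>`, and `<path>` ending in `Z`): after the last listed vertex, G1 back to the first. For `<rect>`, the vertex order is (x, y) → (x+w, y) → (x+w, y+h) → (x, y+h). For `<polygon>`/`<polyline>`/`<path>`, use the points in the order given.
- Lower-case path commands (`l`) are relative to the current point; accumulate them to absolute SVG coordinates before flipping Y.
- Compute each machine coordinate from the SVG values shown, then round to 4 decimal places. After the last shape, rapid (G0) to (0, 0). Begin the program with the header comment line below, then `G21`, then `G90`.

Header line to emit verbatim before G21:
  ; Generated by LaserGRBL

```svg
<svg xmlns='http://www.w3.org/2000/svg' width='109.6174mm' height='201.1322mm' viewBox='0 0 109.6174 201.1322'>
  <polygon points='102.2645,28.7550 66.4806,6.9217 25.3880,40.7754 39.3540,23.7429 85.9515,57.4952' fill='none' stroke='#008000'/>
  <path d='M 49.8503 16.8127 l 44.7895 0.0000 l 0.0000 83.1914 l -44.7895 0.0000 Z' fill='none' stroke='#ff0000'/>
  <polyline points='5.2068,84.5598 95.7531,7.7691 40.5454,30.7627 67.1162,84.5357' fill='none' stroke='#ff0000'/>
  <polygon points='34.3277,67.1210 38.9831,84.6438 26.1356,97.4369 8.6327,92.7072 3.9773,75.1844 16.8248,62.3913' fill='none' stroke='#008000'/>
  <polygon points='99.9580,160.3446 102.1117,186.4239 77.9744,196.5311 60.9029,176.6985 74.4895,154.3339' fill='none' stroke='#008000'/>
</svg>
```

; Generated by LaserGRBL
G21
G90
G0 X102.2645 Y172.3772
M3 S457
G1 X66.4806 Y194.2105 F1651
G1 X25.3880 Y160.3568
G1 X39.3540 Y177.3893
G1 X85.9515 Y143.6370
G1 X102.2645 Y172.3772
M5
G0 X49.8503 Y184.3195
M3 S655
G1 X94.6398 Y184.3195 F801
G1 X94.6398 Y101.1281
G1 X49.8503 Y101.1281
G1 X49.8503 Y184.3195
M5
G0 X5.2068 Y116.5724
M3 S655
G1 X95.7531 Y193.3631 F801
G1 X40.5454 Y170.3695
G1 X67.1162 Y116.5965
M5
G0 X34.3277 Y134.0112
M3 S457
G1 X38.9831 Y116.4884 F1651
G1 X26.1356 Y103.6953
G1 X8.6327 Y108.4250
G1 X3.9773 Y125.9478
G1 X16.8248 Y138.7409
G1 X34.3277 Y134.0112
M5
G0 X99.9580 Y40.7876
M3 S457
G1 X102.1117 Y14.7083 F1651
G1 X77.9744 Y4.6011
G1 X60.9029 Y24.4337
G1 X74.4895 Y46.7983
G1 X99.9580 Y40.7876
M5
G0 X0.0000 Y0.0000

1 u = 1 mm; y_m = 201.1322 − y.

[1] `<polygon>` closed polygon, #008000→score S457 F1651: (102.2645,172.3772) → (66.4806,194.2105) → (25.3880,160.3568) → (39.3540,177.3893) → (85.9515,143.6370) → (102.2645,172.3772) (closed)

[2] `<path>` rectangle, #ff0000→cut S655 F801: (49.8503,184.3195) → (94.6398,184.3195) → (94.6398,101.1281) → (49.8503,101.1281) → (49.8503,184.3195) (closed)

[3] `<polyline>` open polyline, #ff0000→cut S655 F801: (5.2068,116.5724) → (95.7531,193.3631) → (40.5454,170.3695) → (67.1162,116.5965)

[4] `<polygon>` regular polygon, #008000→score S457 F1651: (34.3277,134.0112) → (38.9831,116.4884) → (26.1356,103.6953) → (8.6327,108.4250) → (3.9773,125.9478) → (16.8248,138.7409) → (34.3277,134.0112) (closed)

[5] `<polygon>` regular polygon, #008000→score S457 F1651: (99.9580,40.7876) → (102.1117,14.7083) → (77.9744,4.6011) → (60.9029,24.4337) → (74.4895,46.7983) → (99.9580,40.7876) (closed)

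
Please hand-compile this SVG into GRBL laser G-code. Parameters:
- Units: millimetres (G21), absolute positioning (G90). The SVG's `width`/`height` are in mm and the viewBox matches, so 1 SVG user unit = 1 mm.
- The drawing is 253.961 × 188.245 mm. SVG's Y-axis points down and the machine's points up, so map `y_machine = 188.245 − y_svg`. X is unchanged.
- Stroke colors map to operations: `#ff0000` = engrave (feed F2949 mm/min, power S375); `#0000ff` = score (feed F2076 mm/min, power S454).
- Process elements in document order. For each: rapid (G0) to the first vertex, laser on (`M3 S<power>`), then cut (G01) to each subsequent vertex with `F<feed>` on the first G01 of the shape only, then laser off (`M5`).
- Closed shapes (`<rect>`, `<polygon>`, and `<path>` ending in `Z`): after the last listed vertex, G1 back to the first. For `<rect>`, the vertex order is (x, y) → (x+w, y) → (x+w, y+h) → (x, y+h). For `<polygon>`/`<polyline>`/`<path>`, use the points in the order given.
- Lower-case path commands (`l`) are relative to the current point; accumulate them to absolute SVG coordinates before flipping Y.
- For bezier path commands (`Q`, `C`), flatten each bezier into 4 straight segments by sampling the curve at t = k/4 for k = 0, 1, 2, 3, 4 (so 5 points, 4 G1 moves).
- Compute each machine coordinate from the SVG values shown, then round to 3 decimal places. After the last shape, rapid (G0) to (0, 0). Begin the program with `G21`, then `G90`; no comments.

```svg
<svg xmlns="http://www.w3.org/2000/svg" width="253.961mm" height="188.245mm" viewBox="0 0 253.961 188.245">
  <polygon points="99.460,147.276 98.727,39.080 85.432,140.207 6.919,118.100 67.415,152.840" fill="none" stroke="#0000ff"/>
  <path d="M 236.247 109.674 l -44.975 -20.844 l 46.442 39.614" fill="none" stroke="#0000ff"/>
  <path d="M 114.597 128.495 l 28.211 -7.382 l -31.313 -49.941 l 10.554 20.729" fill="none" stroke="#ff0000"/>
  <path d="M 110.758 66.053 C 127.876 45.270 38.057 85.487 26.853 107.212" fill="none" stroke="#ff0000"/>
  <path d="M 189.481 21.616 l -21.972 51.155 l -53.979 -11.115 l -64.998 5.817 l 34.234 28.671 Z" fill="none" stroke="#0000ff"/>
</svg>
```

G21
G90
G0 X99.460 Y40.969
M3 S454
G01 X98.727 Y149.165 F2076
G01 X85.432 Y48.038
G01 X6.919 Y70.145
G01 X67.415 Y35.405
G01 X99.460 Y40.969
M5
G0 X236.247 Y78.571
M3 S454
G01 X191.272 Y99.415 F2076
G01 X237.714 Y59.801
M5
G0 X114.597 Y59.750
M3 S375
G01 X142.808 Y67.132 F2949
G01 X111.495 Y117.073
G01 X122.049 Y96.344
M5
G0 X110.758 Y122.192
M3 S375
G01 X106.445 Y127.584 F2949
G01 X79.426 Y117.553
G01 X47.097 Y99.552
G01 X26.853 Y81.033
M5
G0 X189.481 Y166.629
M3 S454
G01 X167.509 Y115.474 F2076
G01 X113.530 Y126.589
G01 X48.532 Y120.772
G01 X82.766 Y92.101
G01 X189.481 Y166.629
M5
G0 X0.000 Y0.000

viewBox `0 0 253.961 188.245` with mm width/height → 1 unit = 1 mm. Flip: y_m = 188.245 − y_svg.

**Shape 1** — `<polygon>` closed polygon, stroke `#0000ff` → score (S454, F2076). Machine vertices: (99.460,40.969) → (98.727,149.165) → (85.432,48.038) → (6.919,70.145) → (67.415,35.405) → (99.460,40.969). Closed: final G1 returns to the first vertex.

**Shape 2** — `<path>` open polyline, stroke `#0000ff` → score (S454, F2076). Machine vertices: (236.247,78.571) → (191.272,99.415) → (237.714,59.801). Open path.

**Shape 3** — `<path>` open polyline, stroke `#ff0000` → engrave (S375, F2949). Machine vertices: (114.597,59.750) → (142.808,67.132) → (111.495,117.073) → (122.049,96.344). Open path.

**Shape 4** — `<path>` cubic bezier, stroke `#ff0000` → engrave (S375, F2949). Control points (SVG): P0=(110.758,66.053), P1=(127.876,45.270), P2=(38.057,85.487), P3=(26.853,107.212); sampled at t=k/4. Machine vertices: (110.758,122.192) → (106.445,127.584) → (79.426,117.553) → (47.097,99.552) → (26.853,81.033). Open path.

**Shape 5** — `<path>` closed polygon, stroke `#0000ff` → score (S454, F2076). Machine vertices: (189.481,166.629) → (167.509,115.474) → (113.530,126.589) → (48.532,120.772) → (82.766,92.101) → (189.481,166.629). Closed: final G1 returns to the first vertex.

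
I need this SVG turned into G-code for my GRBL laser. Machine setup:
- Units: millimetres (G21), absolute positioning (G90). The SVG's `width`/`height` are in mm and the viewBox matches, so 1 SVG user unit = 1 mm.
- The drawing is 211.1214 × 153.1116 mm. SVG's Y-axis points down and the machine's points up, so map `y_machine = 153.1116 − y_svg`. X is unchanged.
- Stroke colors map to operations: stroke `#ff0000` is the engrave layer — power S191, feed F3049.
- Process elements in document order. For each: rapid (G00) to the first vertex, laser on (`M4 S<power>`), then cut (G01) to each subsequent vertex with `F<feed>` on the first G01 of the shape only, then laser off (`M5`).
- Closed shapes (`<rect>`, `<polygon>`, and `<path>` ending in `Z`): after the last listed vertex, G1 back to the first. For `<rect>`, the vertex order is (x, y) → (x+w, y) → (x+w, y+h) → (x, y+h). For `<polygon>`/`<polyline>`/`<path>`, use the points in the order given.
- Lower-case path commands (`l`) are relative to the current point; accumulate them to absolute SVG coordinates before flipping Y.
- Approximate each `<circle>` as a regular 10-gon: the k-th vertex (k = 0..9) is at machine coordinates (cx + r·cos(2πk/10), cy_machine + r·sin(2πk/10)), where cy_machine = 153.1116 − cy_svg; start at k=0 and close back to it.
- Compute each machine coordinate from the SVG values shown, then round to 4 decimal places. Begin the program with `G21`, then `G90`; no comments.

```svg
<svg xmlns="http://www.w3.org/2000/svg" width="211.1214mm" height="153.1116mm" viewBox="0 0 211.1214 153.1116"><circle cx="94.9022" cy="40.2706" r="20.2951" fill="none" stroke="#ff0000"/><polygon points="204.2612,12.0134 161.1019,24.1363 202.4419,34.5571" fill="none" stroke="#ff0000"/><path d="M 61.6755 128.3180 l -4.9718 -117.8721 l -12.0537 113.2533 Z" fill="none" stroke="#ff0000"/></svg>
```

G21
G90
G00 X115.1973 Y112.8410
M4 S191
G01 X111.3213 Y124.7702 F3049
G01 X101.1737 Y132.1428
G01 X88.6307 Y132.1428
G01 X78.4831 Y124.7702
G01 X74.6071 Y112.8410
G01 X78.4831 Y100.9118
G01 X88.6307 Y93.5392
G01 X101.1737 Y93.5392
G01 X111.3213 Y100.9118
G01 X115.1973 Y112.8410
M5
G00 X204.2612 Y141.0982
M4 S191
G01 X161.1019 Y128.9753 F3049
G01 X202.4419 Y118.5545
G01 X204.2612 Y141.0982
M5
G00 X61.6755 Y24.7936
M4 S191
G01 X56.7037 Y142.6657 F3049
G01 X44.6500 Y29.4124
G01 X61.6755 Y24.7936
M5

Since the viewBox matches the mm dimensions, user units are millimetres directly. The only transform is the Y-flip y_m = 153.1116 − y_svg.

Shape 1 is a circle drawn with `<circle>`. Its stroke #ff0000 means engrave at S191, F3049. After flipping Y the toolpath is (115.1973,112.8410) → (111.3213,124.7702) → (101.1737,132.1428) → (88.6307,132.1428) → (78.4831,124.7702) → (74.6071,112.8410) → (78.4831,100.9118) → (88.6307,93.5392) → (101.1737,93.5392) → (111.3213,100.9118) → (115.1973,112.8410), returning to the start.

Shape 2 is a closed polygon drawn with `<polygon>`. Its stroke #ff0000 means engrave at S191, F3049. After flipping Y the toolpath is (204.2612,141.0982) → (161.1019,128.9753) → (202.4419,118.5545) → (204.2612,141.0982), returning to the start.

Shape 3 is a closed polygon drawn with `<path>`. Its stroke #ff0000 means engrave at S191, F3049. After flipping Y the toolpath is (61.6755,24.7936) → (56.7037,142.6657) → (44.6500,29.4124) → (61.6755,24.7936), returning to the start.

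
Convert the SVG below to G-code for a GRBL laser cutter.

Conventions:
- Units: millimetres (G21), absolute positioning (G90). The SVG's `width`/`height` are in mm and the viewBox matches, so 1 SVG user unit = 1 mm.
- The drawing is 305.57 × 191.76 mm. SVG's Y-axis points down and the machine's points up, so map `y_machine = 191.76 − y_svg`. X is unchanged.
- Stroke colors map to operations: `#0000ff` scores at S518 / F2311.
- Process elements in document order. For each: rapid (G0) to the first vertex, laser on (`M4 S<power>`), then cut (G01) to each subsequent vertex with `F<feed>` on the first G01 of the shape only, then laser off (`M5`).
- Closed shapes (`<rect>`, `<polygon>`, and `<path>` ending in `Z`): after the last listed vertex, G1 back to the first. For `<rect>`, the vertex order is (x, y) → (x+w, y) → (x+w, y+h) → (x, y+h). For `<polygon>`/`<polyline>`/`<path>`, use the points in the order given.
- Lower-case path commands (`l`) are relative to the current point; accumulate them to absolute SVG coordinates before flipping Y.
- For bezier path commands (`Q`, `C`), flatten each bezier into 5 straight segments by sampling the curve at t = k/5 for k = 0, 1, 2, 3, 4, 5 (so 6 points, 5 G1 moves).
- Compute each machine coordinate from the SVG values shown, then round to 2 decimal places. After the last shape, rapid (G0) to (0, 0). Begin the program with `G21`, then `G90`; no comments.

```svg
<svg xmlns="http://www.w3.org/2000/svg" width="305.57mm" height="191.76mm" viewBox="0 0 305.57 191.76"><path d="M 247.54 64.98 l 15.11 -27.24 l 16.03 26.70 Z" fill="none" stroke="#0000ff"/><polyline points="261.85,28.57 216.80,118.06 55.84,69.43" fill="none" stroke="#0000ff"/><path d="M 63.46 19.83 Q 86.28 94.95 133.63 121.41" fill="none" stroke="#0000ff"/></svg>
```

viewBox `0 0 305.57 191.76` with mm width/height → 1 unit = 1 mm. Flip: y_m = 191.76 − y_svg.

**Shape 1** — `<path>` regular polygon, stroke `#0000ff` → score (S518, F2311). Machine vertices: (247.54,126.78) → (262.65,154.02) → (278.68,127.32) → (247.54,126.78). Closed: final G1 returns to the first vertex.

**Shape 2** — `<polyline>` open polyline, stroke `#0000ff` → score (S518, F2311). Machine vertices: (261.85,163.19) → (216.80,73.70) → (55.84,122.33). Open path.

**Shape 3** — `<path>` quadratic bezier, stroke `#0000ff` → score (S518, F2311). Control points (SVG): P0=(63.46,19.83), P1=(86.28,94.95), P2=(133.63,121.41); sampled at t=k/5. Machine vertices: (63.46,171.93) → (73.57,143.83) → (85.64,119.62) → (99.67,99.30) → (115.67,82.88) → (133.63,70.35). Open path.

G21
G90
G0 X247.54 Y126.78
M4 S518
G01 X262.65 Y154.02 F2311
G01 X278.68 Y127.32
G01 X247.54 Y126.78
M5
G0 X261.85 Y163.19
M4 S518
G01 X216.80 Y73.70 F2311
G01 X55.84 Y122.33
M5
G0 X63.46 Y171.93
M4 S518
G01 X73.57 Y143.83 F2311
G01 X85.64 Y119.62
G01 X99.67 Y99.30
G01 X115.67 Y82.88
G01 X133.63 Y70.35
M5
G0 X0.00 Y0.00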